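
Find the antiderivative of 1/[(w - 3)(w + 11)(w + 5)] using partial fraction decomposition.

Cover-up: A = 1/112, B = 1/84, C = -1/48. Decomposition: (1/112)/(w - 3) + (1/84)/(w + 11) - (1/48)/(w + 5). Integrate each term: (1/112) ln|(w - 3)| + (1/84) ln|(w + 11)| - (1/48) ln|(w + 5)| + C


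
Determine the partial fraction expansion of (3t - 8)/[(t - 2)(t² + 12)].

At t=2: A = (3·2 - 8)/(2² + 12) = -1/8. B = -A = 1/8, C = 3 - 2·A = 13/4
Result: (-1/8)/(t - 2) + ((1/8)t + 13/4)/(t² + 12)


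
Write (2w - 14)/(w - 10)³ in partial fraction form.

(2w - 14) = P(w - 10)² + Q(w - 10) + R. At w = 10: R = 2·10 - 14 = 6. Coefficients: P = 0, Q = 2
Result: 2/(w - 10)² + 6/(w - 10)³


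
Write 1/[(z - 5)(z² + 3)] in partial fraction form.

Cover-up at z = 5: A = 1/(5² + 3) = 1/28. Then B = -A = -1/28, C = -A·(0 + 5) = -5/28
Result: (1/28)/(z - 5) - ((1/28)z + 5/28)/(z² + 3)


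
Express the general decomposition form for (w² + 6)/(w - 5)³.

Repeated linear factor (power 3): A/(w - 5) + B/(w - 5)² + C/(w - 5)³


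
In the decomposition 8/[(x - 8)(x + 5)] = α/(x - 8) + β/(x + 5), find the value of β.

Cover-up at x = -5: β = 8/(-5 - 8) = -8/13


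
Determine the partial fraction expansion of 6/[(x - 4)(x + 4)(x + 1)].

Using cover-up method: α = 3/20, β = 1/4, γ = -2/5
Result: (3/20)/(x - 4) + (1/4)/(x + 4) - (2/5)/(x + 1)


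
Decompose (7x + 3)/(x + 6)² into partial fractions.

(7x + 3) = A(x + 6) + B. At x = -6: B = 7·(-6) + 3 = -39. Coeff of x: A = 7
Result: 7/(x + 6) - 39/(x + 6)²


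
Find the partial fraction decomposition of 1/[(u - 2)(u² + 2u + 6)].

Cover-up at u = 2: α = 1/(2² + 2·2 + 6) = 1/14. Then β = -α = -1/14, γ = -α·(2 + 2) = -2/7
Result: (1/14)/(u - 2) - ((1/14)u + 2/7)/(u² + 2u + 6)


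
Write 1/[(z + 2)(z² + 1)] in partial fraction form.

Cover-up at z = -2: P = 1/((-2)² + 1) = 1/5. Then Q = -P = -1/5, R = -P·(0 - 2) = 2/5
Result: (1/5)/(z + 2) - ((1/5)z - 2/5)/(z² + 1)


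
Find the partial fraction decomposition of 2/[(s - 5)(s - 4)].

2/(s - 5)(s - 4) = P/(s - 5) + Q/(s - 4). P = 2/(5 - 4) = 2, Q = 2/(4 - 5) = -2
Result: 2/(s - 5) - 2/(s - 4)


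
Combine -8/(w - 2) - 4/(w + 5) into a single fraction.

Common denominator (w - 2)(w + 5). Numerator: -8(w + 5) - 4(w - 2) = (-8w - 40) - (4w - 8) = -12w - 32
Result: (-12w - 32)/[(w - 2)(w + 5)]


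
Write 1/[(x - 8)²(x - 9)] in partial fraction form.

Cover-up at x=9: γ = 1/(9 - 8)² = 1. Cover-up at x=8: β = 1/(8 - 9) = -1. Comparing x² coeff: α = -γ = -1
Result: -1/(x - 8) - 1/(x - 8)² + 1/(x - 9)


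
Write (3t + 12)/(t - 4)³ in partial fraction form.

(3t + 12) = α(t - 4)² + β(t - 4) + γ. At t = 4: γ = 3·4 + 12 = 24. Coefficients: α = 0, β = 3
Result: 3/(t - 4)² + 24/(t - 4)³


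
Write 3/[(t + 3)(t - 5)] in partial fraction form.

3/(t + 3)(t - 5) = A/(t + 3) + B/(t - 5). A = 3/(-3 - 5) = -3/8, B = 3/(5 + 3) = 3/8
Result: (-3/8)/(t + 3) + (3/8)/(t - 5)


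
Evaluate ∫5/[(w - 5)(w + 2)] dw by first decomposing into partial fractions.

Decompose: 5/[(w - 5)(w + 2)] = (5/7)/(w - 5) - (5/7)/(w + 2). Integrate each term: (5/7) ln|(w - 5)| - (5/7) ln|(w + 2)| + C


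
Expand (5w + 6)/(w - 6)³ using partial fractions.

(5w + 6) = P(w - 6)² + Q(w - 6) + R. At w = 6: R = 5·6 + 6 = 36. Coefficients: P = 0, Q = 5
Result: 5/(w - 6)² + 36/(w - 6)³


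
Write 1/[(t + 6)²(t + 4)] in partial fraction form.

Cover-up at t=-4: γ = 1/(-4 + 6)² = 1/4. Cover-up at t=-6: β = 1/(-6 + 4) = -1/2. Comparing t² coeff: α = -γ = -1/4
Result: (-1/4)/(t + 6) - (1/2)/(t + 6)² + (1/4)/(t + 4)


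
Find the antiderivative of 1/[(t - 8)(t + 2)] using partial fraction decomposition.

Decompose: 1/[(t - 8)(t + 2)] = (1/10)/(t - 8) - (1/10)/(t + 2). Integrate each term: (1/10) ln|(t - 8)| - (1/10) ln|(t + 2)| + C


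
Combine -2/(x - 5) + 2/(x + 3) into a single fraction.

Common denominator (x - 5)(x + 3). Numerator: -2(x + 3) + 2(x - 5) = (-2x - 6) + (2x - 10) = -16
Result: (-16)/[(x - 5)(x + 3)]


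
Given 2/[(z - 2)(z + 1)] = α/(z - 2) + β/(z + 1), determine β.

Cover-up at z = -1: β = 2/(-1 - 2) = -2/3


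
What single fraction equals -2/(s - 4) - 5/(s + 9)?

Common denominator (s - 4)(s + 9). Numerator: -2(s + 9) - 5(s - 4) = (-2s - 18) - (5s - 20) = -7s + 2
Result: (-7s + 2)/[(s - 4)(s + 9)]


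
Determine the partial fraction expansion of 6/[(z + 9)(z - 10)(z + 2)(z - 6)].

Using Heaviside cover-up: (-2/665)/(z + 9) + (1/152)/(z - 10) + (1/112)/(z + 2) - (1/80)/(z - 6)


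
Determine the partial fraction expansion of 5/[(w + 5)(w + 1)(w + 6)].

Using cover-up method: P = -5/4, Q = 1/4, R = 1
Result: (-5/4)/(w + 5) + (1/4)/(w + 1) + 1/(w + 6)


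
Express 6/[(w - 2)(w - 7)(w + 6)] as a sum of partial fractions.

Using cover-up method: P = -3/20, Q = 6/65, R = 3/52
Result: (-3/20)/(w - 2) + (6/65)/(w - 7) + (3/52)/(w + 6)


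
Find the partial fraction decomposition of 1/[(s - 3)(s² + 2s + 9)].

Cover-up at s = 3: P = 1/(3² + 2·3 + 9) = 1/24. Then Q = -P = -1/24, R = -P·(2 + 3) = -5/24
Result: (1/24)/(s - 3) - ((1/24)s + 5/24)/(s² + 2s + 9)


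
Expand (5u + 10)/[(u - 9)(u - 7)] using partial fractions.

At u=9: α = (5·9 + 10)/(9 - 7) = 55/2. At u=7: β = (5·7 + 10)/(7 - 9) = -45/2
Result: (55/2)/(u - 9) - (45/2)/(u - 7)


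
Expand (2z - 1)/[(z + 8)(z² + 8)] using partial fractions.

At z=-8: A = (2·(-8) - 1)/((-8)² + 8) = -17/72. B = -A = 17/72, C = 2 - (-8)·A = 1/9
Result: (-17/72)/(z + 8) + ((17/72)z + 1/9)/(z² + 8)


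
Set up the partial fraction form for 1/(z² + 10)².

Repeated quadratic factor: (Pz + Q)/(z² + 10) + (Rz + S)/(z² + 10)²


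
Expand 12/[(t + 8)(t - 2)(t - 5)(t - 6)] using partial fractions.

Using Heaviside cover-up: (-3/455)/(t + 8) + (1/10)/(t - 2) - (4/13)/(t - 5) + (3/14)/(t - 6)


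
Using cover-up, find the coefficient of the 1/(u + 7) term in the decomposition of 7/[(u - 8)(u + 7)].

Cover (u + 7), set u=-7: 7/((u - 8) at u=-7) = 7/(-15) = -7/15


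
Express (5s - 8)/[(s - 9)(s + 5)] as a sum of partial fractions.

At s=9: A = (5·9 - 8)/(9 + 5) = 37/14. At s=-5: B = (5·(-5) - 8)/(-5 - 9) = 33/14
Result: (37/14)/(s - 9) + (33/14)/(s + 5)


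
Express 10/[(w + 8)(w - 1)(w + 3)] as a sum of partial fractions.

Using cover-up method: A = 2/9, B = 5/18, C = -1/2
Result: (2/9)/(w + 8) + (5/18)/(w - 1) - (1/2)/(w + 3)


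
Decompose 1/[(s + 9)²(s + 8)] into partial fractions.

Cover-up at s=-8: R = 1/(-8 + 9)² = 1. Cover-up at s=-9: Q = 1/(-9 + 8) = -1. Comparing s² coeff: P = -R = -1
Result: -1/(s + 9) - 1/(s + 9)² + 1/(s + 8)


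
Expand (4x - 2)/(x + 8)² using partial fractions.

(4x - 2) = A(x + 8) + B. At x = -8: B = 4·(-8) - 2 = -34. Coeff of x: A = 4
Result: 4/(x + 8) - 34/(x + 8)²


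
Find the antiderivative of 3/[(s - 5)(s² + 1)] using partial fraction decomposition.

Cover-up at s=5: α = 3/(5²+1) = 3/26. Coeff matching: β = -3/26, γ = -15/26. Decomposition: (3/26)/(s - 5) - ((3/26)s + 15/26)/(s² + 1). Integrate: linear → ln, quadratic → (1/2)ln + arctan: (3/26) ln|(s - 5)| - (3/52) ln(s² + 1) - (15/26) arctan(s) + C


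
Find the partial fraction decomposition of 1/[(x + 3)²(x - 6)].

Cover-up at x=6: R = 1/(6 + 3)² = 1/81. Cover-up at x=-3: Q = 1/(-3 - 6) = -1/9. Comparing x² coeff: P = -R = -1/81
Result: (-1/81)/(x + 3) - (1/9)/(x + 3)² + (1/81)/(x - 6)


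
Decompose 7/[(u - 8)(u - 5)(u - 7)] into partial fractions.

Using cover-up method: P = 7/3, Q = 7/6, R = -7/2
Result: (7/3)/(u - 8) + (7/6)/(u - 5) - (7/2)/(u - 7)


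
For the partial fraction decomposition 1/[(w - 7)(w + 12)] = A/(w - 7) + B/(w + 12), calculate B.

Cover-up at w = -12: B = 1/(-12 - 7) = -1/19


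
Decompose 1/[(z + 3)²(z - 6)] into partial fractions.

Cover-up at z=6: C = 1/(6 + 3)² = 1/81. Cover-up at z=-3: B = 1/(-3 - 6) = -1/9. Comparing z² coeff: A = -C = -1/81
Result: (-1/81)/(z + 3) - (1/9)/(z + 3)² + (1/81)/(z - 6)


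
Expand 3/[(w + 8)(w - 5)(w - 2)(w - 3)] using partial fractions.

Using Heaviside cover-up: (-3/1430)/(w + 8) + (1/26)/(w - 5) + (1/10)/(w - 2) - (3/22)/(w - 3)


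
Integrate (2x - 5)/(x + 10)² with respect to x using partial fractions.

Decompose: A = 2, B = 2·(-10) - 5 = -25, so (2x - 5)/(x + 10)² = 2/(x + 10) - 25/(x + 10)². Integrate: ∫ A/(x + 10) dx = 2 ln|(x + 10)|; ∫ B/(x + 10)² dx = 25/(x + 10). Sum: 2 ln|(x + 10)| + 25/(x + 10) + C


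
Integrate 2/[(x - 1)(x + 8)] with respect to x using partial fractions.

Decompose: 2/[(x - 1)(x + 8)] = (2/9)/(x - 1) - (2/9)/(x + 8). Integrate each term: (2/9) ln|(x - 1)| - (2/9) ln|(x + 8)| + C


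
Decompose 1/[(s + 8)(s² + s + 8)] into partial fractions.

Cover-up at s = -8: P = 1/((-8)² + 1·(-8) + 8) = 1/64. Then Q = -P = -1/64, R = -P·(1 - 8) = 7/64
Result: (1/64)/(s + 8) - ((1/64)s - 7/64)/(s² + s + 8)


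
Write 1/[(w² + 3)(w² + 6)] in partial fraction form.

Coefficient matching gives P = R = 0, Q = 1/(6-3) = 1/3, S = -Q = -1/3
Result: (1/3)/(w² + 3) - (1/3)/(w² + 6)


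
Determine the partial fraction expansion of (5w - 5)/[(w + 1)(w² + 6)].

At w=-1: A = (5·(-1) - 5)/((-1)² + 6) = -10/7. B = -A = 10/7, C = 5 - (-1)·A = 25/7
Result: (-10/7)/(w + 1) + ((10/7)w + 25/7)/(w² + 6)


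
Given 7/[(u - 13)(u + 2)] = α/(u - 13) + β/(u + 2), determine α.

Cover-up at u = 13: α = 7/(13 + 2) = 7/15


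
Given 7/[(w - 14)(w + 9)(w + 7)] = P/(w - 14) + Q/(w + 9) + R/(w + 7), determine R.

Cover-up at w = -7: R = 7/[(-7 - 14)(-7 + 9)] = 7/[(-21)(2)] = -7/42 = -1/6


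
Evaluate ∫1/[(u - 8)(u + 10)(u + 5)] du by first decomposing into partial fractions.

Cover-up: A = 1/234, B = 1/90, C = -1/65. Decomposition: (1/234)/(u - 8) + (1/90)/(u + 10) - (1/65)/(u + 5). Integrate each term: (1/234) ln|(u - 8)| + (1/90) ln|(u + 10)| - (1/65) ln|(u + 5)| + C


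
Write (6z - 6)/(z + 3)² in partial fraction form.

(6z - 6) = A(z + 3) + B. At z = -3: B = 6·(-3) - 6 = -24. Coeff of z: A = 6
Result: 6/(z + 3) - 24/(z + 3)²


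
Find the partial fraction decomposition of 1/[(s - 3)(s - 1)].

1/(s - 3)(s - 1) = α/(s - 3) + β/(s - 1). α = 1/(3 - 1) = 1/2, β = 1/(1 - 3) = -1/2
Result: (1/2)/(s - 3) - (1/2)/(s - 1)


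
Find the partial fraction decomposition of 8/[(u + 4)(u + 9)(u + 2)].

Using cover-up method: α = -4/5, β = 8/35, γ = 4/7
Result: (-4/5)/(u + 4) + (8/35)/(u + 9) + (4/7)/(u + 2)


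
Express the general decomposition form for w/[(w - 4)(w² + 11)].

Linear + irreducible quadratic: α/(w - 4) + (βw + γ)/(w² + 11)


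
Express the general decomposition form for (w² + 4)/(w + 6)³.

Repeated linear factor (power 3): P/(w + 6) + Q/(w + 6)² + R/(w + 6)³


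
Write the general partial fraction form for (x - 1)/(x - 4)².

Repeated linear factor: A/(x - 4) + B/(x - 4)²


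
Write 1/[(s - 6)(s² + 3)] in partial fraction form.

Cover-up at s = 6: α = 1/(6² + 3) = 1/39. Then β = -α = -1/39, γ = -α·(0 + 6) = -2/13
Result: (1/39)/(s - 6) - ((1/39)s + 2/13)/(s² + 3)


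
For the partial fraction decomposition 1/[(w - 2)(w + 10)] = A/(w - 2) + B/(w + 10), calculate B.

Cover-up at w = -10: B = 1/(-10 - 2) = -1/12


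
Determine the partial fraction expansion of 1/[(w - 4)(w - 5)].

1/(w - 4)(w - 5) = α/(w - 4) + β/(w - 5). α = 1/(4 - 5) = -1, β = 1/(5 - 4) = 1
Result: -1/(w - 4) + 1/(w - 5)


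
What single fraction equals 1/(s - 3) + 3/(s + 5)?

Common denominator (s - 3)(s + 5). Numerator: 1(s + 5) + 3(s - 3) = (s + 5) + (3s - 9) = 4s - 4
Result: (4s - 4)/[(s - 3)(s + 5)]


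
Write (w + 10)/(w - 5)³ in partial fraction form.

(w + 10) = α(w - 5)² + β(w - 5) + γ. At w = 5: γ = 1·5 + 10 = 15. Coefficients: α = 0, β = 1
Result: 1/(w - 5)² + 15/(w - 5)³


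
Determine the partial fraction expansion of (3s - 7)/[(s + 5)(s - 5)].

At s=-5: A = (3·(-5) - 7)/(-5 - 5) = 11/5. At s=5: B = (3·5 - 7)/(5 + 5) = 4/5
Result: (11/5)/(s + 5) + (4/5)/(s - 5)


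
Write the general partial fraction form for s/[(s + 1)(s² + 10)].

Linear + irreducible quadratic: α/(s + 1) + (βs + γ)/(s² + 10)


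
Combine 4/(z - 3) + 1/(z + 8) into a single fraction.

Common denominator (z - 3)(z + 8). Numerator: 4(z + 8) + 1(z - 3) = (4z + 32) + (z - 3) = 5z + 29
Result: (5z + 29)/[(z - 3)(z + 8)]


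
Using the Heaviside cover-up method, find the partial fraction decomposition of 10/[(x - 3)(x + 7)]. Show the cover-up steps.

Cover (x - 3): set x=3, get A = 10/(3 + 7) = 1. Cover (x + 7): set x=-7, get B = 10/(-7 - 3) = -1.
Result: 1/(x - 3) - 1/(x + 7)


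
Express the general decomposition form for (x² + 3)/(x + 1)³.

Repeated linear factor (power 3): P/(x + 1) + Q/(x + 1)² + R/(x + 1)³


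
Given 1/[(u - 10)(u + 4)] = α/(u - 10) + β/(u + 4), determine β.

Cover-up at u = -4: β = 1/(-4 - 10) = -1/14


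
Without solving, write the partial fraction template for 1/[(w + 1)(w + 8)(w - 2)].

Three distinct linear factors: α/(w + 1) + β/(w + 8) + γ/(w - 2)


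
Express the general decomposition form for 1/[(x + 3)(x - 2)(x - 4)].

Three distinct linear factors: α/(x + 3) + β/(x - 2) + γ/(x - 4)


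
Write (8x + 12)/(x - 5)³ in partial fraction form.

(8x + 12) = α(x - 5)² + β(x - 5) + γ. At x = 5: γ = 8·5 + 12 = 52. Coefficients: α = 0, β = 8
Result: 8/(x - 5)² + 52/(x - 5)³


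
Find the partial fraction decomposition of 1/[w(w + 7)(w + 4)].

Using cover-up method: α = 1/28, β = 1/21, γ = -1/12
Result: (1/28)/w + (1/21)/(w + 7) - (1/12)/(w + 4)


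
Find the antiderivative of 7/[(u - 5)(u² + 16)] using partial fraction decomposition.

Cover-up at u=5: α = 7/(5²+16) = 7/41. Coeff matching: β = -7/41, γ = -35/41. Decomposition: (7/41)/(u - 5) - ((7/41)u + 35/41)/(u² + 16). Integrate: linear → ln, quadratic → (1/2)ln + arctan: (7/41) ln|(u - 5)| - (7/82) ln(u² + 16) - (35/164) arctan(u/4) + C


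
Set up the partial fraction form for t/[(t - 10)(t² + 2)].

Linear + irreducible quadratic: P/(t - 10) + (Qt + R)/(t² + 2)


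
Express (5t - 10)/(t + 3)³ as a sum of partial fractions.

(5t - 10) = α(t + 3)² + β(t + 3) + γ. At t = -3: γ = 5·(-3) - 10 = -25. Coefficients: α = 0, β = 5
Result: 5/(t + 3)² - 25/(t + 3)³


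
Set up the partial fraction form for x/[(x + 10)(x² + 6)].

Linear + irreducible quadratic: α/(x + 10) + (βx + γ)/(x² + 6)


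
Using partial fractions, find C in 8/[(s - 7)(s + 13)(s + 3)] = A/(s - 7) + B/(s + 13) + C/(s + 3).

Cover-up at s = -3: C = 8/[(-3 - 7)(-3 + 13)] = 8/[(-10)(10)] = -8/100 = -2/25


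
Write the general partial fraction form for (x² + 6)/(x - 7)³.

Repeated linear factor (power 3): P/(x - 7) + Q/(x - 7)² + R/(x - 7)³


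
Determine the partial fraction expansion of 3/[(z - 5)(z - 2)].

3/(z - 5)(z - 2) = P/(z - 5) + Q/(z - 2). P = 3/(5 - 2) = 1, Q = 3/(2 - 5) = -1
Result: 1/(z - 5) - 1/(z - 2)


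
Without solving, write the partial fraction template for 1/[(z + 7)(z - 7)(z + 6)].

Three distinct linear factors: P/(z + 7) + Q/(z - 7) + R/(z + 6)


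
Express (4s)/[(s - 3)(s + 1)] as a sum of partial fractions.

At s=3: P = (4·3 + 0)/(3 + 1) = 3. At s=-1: Q = (4·(-1) + 0)/(-1 - 3) = 1
Result: 3/(s - 3) + 1/(s + 1)


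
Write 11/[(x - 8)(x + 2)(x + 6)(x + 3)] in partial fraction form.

Using Heaviside cover-up: (1/140)/(x - 8) - (11/40)/(x + 2) - (11/168)/(x + 6) + (1/3)/(x + 3)


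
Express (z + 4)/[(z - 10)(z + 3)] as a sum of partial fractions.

At z=10: P = (1·10 + 4)/(10 + 3) = 14/13. At z=-3: Q = (1·(-3) + 4)/(-3 - 10) = -1/13
Result: (14/13)/(z - 10) - (1/13)/(z + 3)


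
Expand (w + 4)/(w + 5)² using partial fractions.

(w + 4) = α(w + 5) + β. At w = -5: β = 1·(-5) + 4 = -1. Coeff of w: α = 1
Result: 1/(w + 5) - 1/(w + 5)²


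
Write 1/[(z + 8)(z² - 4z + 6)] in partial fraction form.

Cover-up at z = -8: P = 1/((-8)² - 4·(-8) + 6) = 1/102. Then Q = -P = -1/102, R = -P·(-4 - 8) = 2/17
Result: (1/102)/(z + 8) - ((1/102)z - 2/17)/(z² - 4z + 6)


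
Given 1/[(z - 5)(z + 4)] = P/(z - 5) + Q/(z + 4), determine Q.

Cover-up at z = -4: Q = 1/(-4 - 5) = -1/9


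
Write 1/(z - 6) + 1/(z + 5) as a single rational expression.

Common denominator (z - 6)(z + 5). Numerator: 1(z + 5) + 1(z - 6) = (z + 5) + (z - 6) = 2z - 1
Result: (2z - 1)/[(z - 6)(z + 5)]


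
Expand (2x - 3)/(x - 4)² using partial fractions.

(2x - 3) = A(x - 4) + B. At x = 4: B = 2·4 - 3 = 5. Coeff of x: A = 2
Result: 2/(x - 4) + 5/(x - 4)²


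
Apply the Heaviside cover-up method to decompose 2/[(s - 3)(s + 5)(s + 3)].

Cover (s - 3), s=3: P = 2/[(3 + 5)(3 + 3)] = 1/24. Cover (s + 5), s=-5: Q = 2/[(-5 - 3)(-5 + 3)] = 1/8. Cover (s + 3), s=-3: R = 2/[(-3 - 3)(-3 + 5)] = -1/6.
Result: (1/24)/(s - 3) + (1/8)/(s + 5) - (1/6)/(s + 3)


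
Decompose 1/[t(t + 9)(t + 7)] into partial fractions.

Using cover-up method: A = 1/63, B = 1/18, C = -1/14
Result: (1/63)/t + (1/18)/(t + 9) - (1/14)/(t + 7)


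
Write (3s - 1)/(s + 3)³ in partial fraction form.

(3s - 1) = P(s + 3)² + Q(s + 3) + R. At s = -3: R = 3·(-3) - 1 = -10. Coefficients: P = 0, Q = 3
Result: 3/(s + 3)² - 10/(s + 3)³


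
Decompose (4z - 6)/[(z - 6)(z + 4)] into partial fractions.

At z=6: P = (4·6 - 6)/(6 + 4) = 9/5. At z=-4: Q = (4·(-4) - 6)/(-4 - 6) = 11/5
Result: (9/5)/(z - 6) + (11/5)/(z + 4)


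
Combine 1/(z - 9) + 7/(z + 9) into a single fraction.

Common denominator (z - 9)(z + 9). Numerator: 1(z + 9) + 7(z - 9) = (z + 9) + (7z - 63) = 8z - 54
Result: (8z - 54)/[(z - 9)(z + 9)]


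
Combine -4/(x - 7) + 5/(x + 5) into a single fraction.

Common denominator (x - 7)(x + 5). Numerator: -4(x + 5) + 5(x - 7) = (-4x - 20) + (5x - 35) = x - 55
Result: (x - 55)/[(x - 7)(x + 5)]


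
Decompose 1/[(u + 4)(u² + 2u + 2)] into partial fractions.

Cover-up at u = -4: A = 1/((-4)² + 2·(-4) + 2) = 1/10. Then B = -A = -1/10, C = -A·(2 - 4) = 1/5
Result: (1/10)/(u + 4) - ((1/10)u - 1/5)/(u² + 2u + 2)


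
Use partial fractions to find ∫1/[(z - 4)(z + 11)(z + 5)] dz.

Cover-up: A = 1/135, B = 1/90, C = -1/54. Decomposition: (1/135)/(z - 4) + (1/90)/(z + 11) - (1/54)/(z + 5). Integrate each term: (1/135) ln|(z - 4)| + (1/90) ln|(z + 11)| - (1/54) ln|(z + 5)| + C


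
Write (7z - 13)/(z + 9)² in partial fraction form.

(7z - 13) = α(z + 9) + β. At z = -9: β = 7·(-9) - 13 = -76. Coeff of z: α = 7
Result: 7/(z + 9) - 76/(z + 9)²


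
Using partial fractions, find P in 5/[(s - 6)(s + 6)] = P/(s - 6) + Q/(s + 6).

Cover-up at s = 6: P = 5/(6 + 6) = 5/12


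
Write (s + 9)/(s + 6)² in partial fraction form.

(s + 9) = α(s + 6) + β. At s = -6: β = 1·(-6) + 9 = 3. Coeff of s: α = 1
Result: 1/(s + 6) + 3/(s + 6)²


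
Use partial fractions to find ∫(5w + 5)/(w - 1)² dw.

Decompose: P = 5, Q = 5·1 + 5 = 10, so (5w + 5)/(w - 1)² = 5/(w - 1) + 10/(w - 1)². Integrate: ∫ P/(w - 1) dw = 5 ln|(w - 1)|; ∫ Q/(w - 1)² dw = -10/(w - 1). Sum: 5 ln|(w - 1)| - 10/(w - 1) + C


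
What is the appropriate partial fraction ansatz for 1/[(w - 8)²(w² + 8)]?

Repeated linear + quadratic: α/(w - 8) + β/(w - 8)² + (γw + δ)/(w² + 8)


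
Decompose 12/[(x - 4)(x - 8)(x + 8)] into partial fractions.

Using cover-up method: A = -1/4, B = 3/16, C = 1/16
Result: (-1/4)/(x - 4) + (3/16)/(x - 8) + (1/16)/(x + 8)


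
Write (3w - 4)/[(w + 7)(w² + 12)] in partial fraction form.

At w=-7: α = (3·(-7) - 4)/((-7)² + 12) = -25/61. β = -α = 25/61, γ = 3 - (-7)·α = 8/61
Result: (-25/61)/(w + 7) + ((25/61)w + 8/61)/(w² + 12)


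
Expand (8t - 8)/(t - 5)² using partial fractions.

(8t - 8) = P(t - 5) + Q. At t = 5: Q = 8·5 - 8 = 32. Coeff of t: P = 8
Result: 8/(t - 5) + 32/(t - 5)²


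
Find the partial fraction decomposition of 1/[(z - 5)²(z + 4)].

Cover-up at z=-4: γ = 1/(-4 - 5)² = 1/81. Cover-up at z=5: β = 1/(5 + 4) = 1/9. Comparing z² coeff: α = -γ = -1/81
Result: (-1/81)/(z - 5) + (1/9)/(z - 5)² + (1/81)/(z + 4)


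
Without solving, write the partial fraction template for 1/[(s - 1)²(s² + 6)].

Repeated linear + quadratic: A/(s - 1) + B/(s - 1)² + (Cs + D)/(s² + 6)


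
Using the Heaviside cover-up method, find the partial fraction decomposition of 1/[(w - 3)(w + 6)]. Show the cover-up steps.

Cover (w - 3): set w=3, get P = 1/(3 + 6) = 1/9. Cover (w + 6): set w=-6, get Q = 1/(-6 - 3) = -1/9.
Result: (1/9)/(w - 3) - (1/9)/(w + 6)


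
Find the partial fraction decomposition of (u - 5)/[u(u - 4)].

At u=0: P = (1·0 - 5)/(0 - 4) = 5/4. At u=4: Q = (1·4 - 5)/(4 - 0) = -1/4
Result: (5/4)/u - (1/4)/(u - 4)


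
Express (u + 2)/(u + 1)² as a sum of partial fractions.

(u + 2) = α(u + 1) + β. At u = -1: β = 1·(-1) + 2 = 1. Coeff of u: α = 1
Result: 1/(u + 1) + 1/(u + 1)²


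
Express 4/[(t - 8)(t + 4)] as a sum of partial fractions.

4/(t - 8)(t + 4) = α/(t - 8) + β/(t + 4). α = 4/(8 + 4) = 1/3, β = 4/(-4 - 8) = -1/3
Result: (1/3)/(t - 8) - (1/3)/(t + 4)


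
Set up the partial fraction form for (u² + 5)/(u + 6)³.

Repeated linear factor (power 3): A/(u + 6) + B/(u + 6)² + C/(u + 6)³


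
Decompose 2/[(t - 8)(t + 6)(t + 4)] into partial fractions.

Using cover-up method: P = 1/84, Q = 1/14, R = -1/12
Result: (1/84)/(t - 8) + (1/14)/(t + 6) - (1/12)/(t + 4)


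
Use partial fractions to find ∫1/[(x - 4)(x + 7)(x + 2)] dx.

Cover-up: A = 1/66, B = 1/55, C = -1/30. Decomposition: (1/66)/(x - 4) + (1/55)/(x + 7) - (1/30)/(x + 2). Integrate each term: (1/66) ln|(x - 4)| + (1/55) ln|(x + 7)| - (1/30) ln|(x + 2)| + C


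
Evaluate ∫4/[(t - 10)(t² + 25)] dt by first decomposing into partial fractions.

Cover-up at t=10: α = 4/(10²+25) = 4/125. Coeff matching: β = -4/125, γ = -8/25. Decomposition: (4/125)/(t - 10) - ((4/125)t + 8/25)/(t² + 25). Integrate: linear → ln, quadratic → (1/2)ln + arctan: (4/125) ln|(t - 10)| - (2/125) ln(t² + 25) - (8/125) arctan(t/5) + C


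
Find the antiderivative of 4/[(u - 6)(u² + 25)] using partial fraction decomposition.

Cover-up at u=6: A = 4/(6²+25) = 4/61. Coeff matching: B = -4/61, C = -24/61. Decomposition: (4/61)/(u - 6) - ((4/61)u + 24/61)/(u² + 25). Integrate: linear → ln, quadratic → (1/2)ln + arctan: (4/61) ln|(u - 6)| - (2/61) ln(u² + 25) - (24/305) arctan(u/5) + C


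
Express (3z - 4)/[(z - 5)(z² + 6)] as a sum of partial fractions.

At z=5: P = (3·5 - 4)/(5² + 6) = 11/31. Q = -P = -11/31, R = 3 - 5·P = 38/31
Result: (11/31)/(z - 5) - ((11/31)z - 38/31)/(z² + 6)


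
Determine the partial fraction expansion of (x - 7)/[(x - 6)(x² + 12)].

At x=6: α = (1·6 - 7)/(6² + 12) = -1/48. β = -α = 1/48, γ = 1 - 6·α = 9/8
Result: (-1/48)/(x - 6) + ((1/48)x + 9/8)/(x² + 12)


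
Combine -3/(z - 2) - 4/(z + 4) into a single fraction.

Common denominator (z - 2)(z + 4). Numerator: -3(z + 4) - 4(z - 2) = (-3z - 12) - (4z - 8) = -7z - 4
Result: (-7z - 4)/[(z - 2)(z + 4)]


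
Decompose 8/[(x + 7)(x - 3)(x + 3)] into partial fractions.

Using cover-up method: P = 1/5, Q = 2/15, R = -1/3
Result: (1/5)/(x + 7) + (2/15)/(x - 3) - (1/3)/(x + 3)


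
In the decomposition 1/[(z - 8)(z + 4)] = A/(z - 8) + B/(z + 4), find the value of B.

Cover-up at z = -4: B = 1/(-4 - 8) = -1/12


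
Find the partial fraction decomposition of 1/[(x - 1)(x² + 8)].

Cover-up at x = 1: P = 1/(1² + 8) = 1/9. Then Q = -P = -1/9, R = -P·(0 + 1) = -1/9
Result: (1/9)/(x - 1) - ((1/9)x + 1/9)/(x² + 8)


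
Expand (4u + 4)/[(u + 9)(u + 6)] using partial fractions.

At u=-9: P = (4·(-9) + 4)/(-9 + 6) = 32/3. At u=-6: Q = (4·(-6) + 4)/(-6 + 9) = -20/3
Result: (32/3)/(u + 9) - (20/3)/(u + 6)


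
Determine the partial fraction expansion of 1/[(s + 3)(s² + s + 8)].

Cover-up at s = -3: P = 1/((-3)² + 1·(-3) + 8) = 1/14. Then Q = -P = -1/14, R = -P·(1 - 3) = 1/7
Result: (1/14)/(s + 3) - ((1/14)s - 1/7)/(s² + s + 8)


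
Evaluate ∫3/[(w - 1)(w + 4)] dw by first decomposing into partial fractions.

Decompose: 3/[(w - 1)(w + 4)] = (3/5)/(w - 1) - (3/5)/(w + 4). Integrate each term: (3/5) ln|(w - 1)| - (3/5) ln|(w + 4)| + C


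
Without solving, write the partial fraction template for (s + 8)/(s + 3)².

Repeated linear factor: P/(s + 3) + Q/(s + 3)²


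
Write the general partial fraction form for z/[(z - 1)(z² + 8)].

Linear + irreducible quadratic: A/(z - 1) + (Bz + C)/(z² + 8)


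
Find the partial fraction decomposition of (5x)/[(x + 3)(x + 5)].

At x=-3: P = (5·(-3) + 0)/(-3 + 5) = -15/2. At x=-5: Q = (5·(-5) + 0)/(-5 + 3) = 25/2
Result: (-15/2)/(x + 3) + (25/2)/(x + 5)


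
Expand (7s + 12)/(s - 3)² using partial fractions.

(7s + 12) = A(s - 3) + B. At s = 3: B = 7·3 + 12 = 33. Coeff of s: A = 7
Result: 7/(s - 3) + 33/(s - 3)²


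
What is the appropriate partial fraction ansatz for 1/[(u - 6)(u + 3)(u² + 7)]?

Two linear + quadratic: α/(u - 6) + β/(u + 3) + (γu + δ)/(u² + 7)


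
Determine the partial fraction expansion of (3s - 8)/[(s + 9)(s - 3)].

At s=-9: α = (3·(-9) - 8)/(-9 - 3) = 35/12. At s=3: β = (3·3 - 8)/(3 + 9) = 1/12
Result: (35/12)/(s + 9) + (1/12)/(s - 3)


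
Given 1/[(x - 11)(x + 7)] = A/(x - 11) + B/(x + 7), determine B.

Cover-up at x = -7: B = 1/(-7 - 11) = -1/18


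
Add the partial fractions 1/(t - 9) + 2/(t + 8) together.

Common denominator (t - 9)(t + 8). Numerator: 1(t + 8) + 2(t - 9) = (t + 8) + (2t - 18) = 3t - 10
Result: (3t - 10)/[(t - 9)(t + 8)]


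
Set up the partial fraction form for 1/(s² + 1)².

Repeated quadratic factor: (As + B)/(s² + 1) + (Cs + D)/(s² + 1)²


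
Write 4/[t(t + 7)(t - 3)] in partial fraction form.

Using cover-up method: P = -4/21, Q = 2/35, R = 2/15
Result: (-4/21)/t + (2/35)/(t + 7) + (2/15)/(t - 3)


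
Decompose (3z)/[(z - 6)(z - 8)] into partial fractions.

At z=6: α = (3·6 + 0)/(6 - 8) = -9. At z=8: β = (3·8 + 0)/(8 - 6) = 12
Result: -9/(z - 6) + 12/(z - 8)


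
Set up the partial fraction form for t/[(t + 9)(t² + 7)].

Linear + irreducible quadratic: α/(t + 9) + (βt + γ)/(t² + 7)


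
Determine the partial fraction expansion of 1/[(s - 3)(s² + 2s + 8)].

Cover-up at s = 3: P = 1/(3² + 2·3 + 8) = 1/23. Then Q = -P = -1/23, R = -P·(2 + 3) = -5/23
Result: (1/23)/(s - 3) - ((1/23)s + 5/23)/(s² + 2s + 8)


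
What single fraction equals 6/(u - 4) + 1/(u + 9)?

Common denominator (u - 4)(u + 9). Numerator: 6(u + 9) + 1(u - 4) = (6u + 54) + (u - 4) = 7u + 50
Result: (7u + 50)/[(u - 4)(u + 9)]


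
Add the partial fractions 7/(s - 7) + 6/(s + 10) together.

Common denominator (s - 7)(s + 10). Numerator: 7(s + 10) + 6(s - 7) = (7s + 70) + (6s - 42) = 13s + 28
Result: (13s + 28)/[(s - 7)(s + 10)]


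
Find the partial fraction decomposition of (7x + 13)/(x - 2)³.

(7x + 13) = P(x - 2)² + Q(x - 2) + R. At x = 2: R = 7·2 + 13 = 27. Coefficients: P = 0, Q = 7
Result: 7/(x - 2)² + 27/(x - 2)³


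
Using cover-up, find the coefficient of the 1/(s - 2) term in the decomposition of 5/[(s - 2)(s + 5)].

Cover (s - 2), set s=2: 5/((s + 5) at s=2) = 5/(7) = 5/7


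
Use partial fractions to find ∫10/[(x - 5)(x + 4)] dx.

Decompose: 10/[(x - 5)(x + 4)] = (10/9)/(x - 5) - (10/9)/(x + 4). Integrate each term: (10/9) ln|(x - 5)| - (10/9) ln|(x + 4)| + C


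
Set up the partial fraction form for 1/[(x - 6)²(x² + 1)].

Repeated linear + quadratic: P/(x - 6) + Q/(x - 6)² + (Rx + S)/(x² + 1)


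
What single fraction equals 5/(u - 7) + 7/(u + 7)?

Common denominator (u - 7)(u + 7). Numerator: 5(u + 7) + 7(u - 7) = (5u + 35) + (7u - 49) = 12u - 14
Result: (12u - 14)/[(u - 7)(u + 7)]


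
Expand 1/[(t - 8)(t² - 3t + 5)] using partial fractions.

Cover-up at t = 8: α = 1/(8² - 3·8 + 5) = 1/45. Then β = -α = -1/45, γ = -α·(-3 + 8) = -1/9
Result: (1/45)/(t - 8) - ((1/45)t + 1/9)/(t² - 3t + 5)


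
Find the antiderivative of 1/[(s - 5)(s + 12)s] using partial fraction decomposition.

Cover-up: P = 1/85, Q = 1/204, R = -1/60. Decomposition: (1/85)/(s - 5) + (1/204)/(s + 12) - (1/60)/s. Integrate each term: (1/85) ln|(s - 5)| + (1/204) ln|(s + 12)| - (1/60) ln|s| + C


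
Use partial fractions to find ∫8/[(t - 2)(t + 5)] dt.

Decompose: 8/[(t - 2)(t + 5)] = (8/7)/(t - 2) - (8/7)/(t + 5). Integrate each term: (8/7) ln|(t - 2)| - (8/7) ln|(t + 5)| + C


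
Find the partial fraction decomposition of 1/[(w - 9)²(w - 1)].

Cover-up at w=1: R = 1/(1 - 9)² = 1/64. Cover-up at w=9: Q = 1/(9 - 1) = 1/8. Comparing w² coeff: P = -R = -1/64
Result: (-1/64)/(w - 9) + (1/8)/(w - 9)² + (1/64)/(w - 1)


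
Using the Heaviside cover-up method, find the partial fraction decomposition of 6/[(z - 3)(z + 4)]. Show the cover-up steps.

Cover (z - 3): set z=3, get P = 6/(3 + 4) = 6/7. Cover (z + 4): set z=-4, get Q = 6/(-4 - 3) = -6/7.
Result: (6/7)/(z - 3) - (6/7)/(z + 4)


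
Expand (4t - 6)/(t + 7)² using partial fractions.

(4t - 6) = α(t + 7) + β. At t = -7: β = 4·(-7) - 6 = -34. Coeff of t: α = 4
Result: 4/(t + 7) - 34/(t + 7)²


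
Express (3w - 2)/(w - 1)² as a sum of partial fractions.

(3w - 2) = P(w - 1) + Q. At w = 1: Q = 3·1 - 2 = 1. Coeff of w: P = 3
Result: 3/(w - 1) + 1/(w - 1)²


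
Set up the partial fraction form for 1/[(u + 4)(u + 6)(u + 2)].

Three distinct linear factors: A/(u + 4) + B/(u + 6) + C/(u + 2)


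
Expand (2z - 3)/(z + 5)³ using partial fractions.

(2z - 3) = α(z + 5)² + β(z + 5) + γ. At z = -5: γ = 2·(-5) - 3 = -13. Coefficients: α = 0, β = 2
Result: 2/(z + 5)² - 13/(z + 5)³


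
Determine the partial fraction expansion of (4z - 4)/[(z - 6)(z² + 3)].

At z=6: α = (4·6 - 4)/(6² + 3) = 20/39. β = -α = -20/39, γ = 4 - 6·α = 12/13
Result: (20/39)/(z - 6) - ((20/39)z - 12/13)/(z² + 3)


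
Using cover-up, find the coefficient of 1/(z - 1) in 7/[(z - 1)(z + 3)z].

Cover (z - 1), set z=1: 7/[(1 + 3)(1 - 0)] = 7/4


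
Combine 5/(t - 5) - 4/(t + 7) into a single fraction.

Common denominator (t - 5)(t + 7). Numerator: 5(t + 7) - 4(t - 5) = (5t + 35) - (4t - 20) = t + 55
Result: (t + 55)/[(t - 5)(t + 7)]


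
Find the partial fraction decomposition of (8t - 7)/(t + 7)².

(8t - 7) = P(t + 7) + Q. At t = -7: Q = 8·(-7) - 7 = -63. Coeff of t: P = 8
Result: 8/(t + 7) - 63/(t + 7)²


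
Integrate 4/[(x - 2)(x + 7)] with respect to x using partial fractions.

Decompose: 4/[(x - 2)(x + 7)] = (4/9)/(x - 2) - (4/9)/(x + 7). Integrate each term: (4/9) ln|(x - 2)| - (4/9) ln|(x + 7)| + C


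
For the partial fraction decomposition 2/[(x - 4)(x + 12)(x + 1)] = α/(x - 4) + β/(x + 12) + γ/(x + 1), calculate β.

Cover-up at x = -12: β = 2/[(-12 - 4)(-12 + 1)] = 2/[(-16)(-11)] = 2/176 = 1/88


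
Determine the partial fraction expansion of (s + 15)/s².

(s + 15) = Ps + Q. At s = 0: Q = 1·0 + 15 = 15. Coeff of s: P = 1
Result: 1/s + 15/s²


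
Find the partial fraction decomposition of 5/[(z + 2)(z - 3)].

5/(z + 2)(z - 3) = A/(z + 2) + B/(z - 3). A = 5/(-2 - 3) = -1, B = 5/(3 + 2) = 1
Result: -1/(z + 2) + 1/(z - 3)


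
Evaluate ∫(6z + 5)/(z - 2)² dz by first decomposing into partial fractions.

Decompose: A = 6, B = 6·2 + 5 = 17, so (6z + 5)/(z - 2)² = 6/(z - 2) + 17/(z - 2)². Integrate: ∫ A/(z - 2) dz = 6 ln|(z - 2)|; ∫ B/(z - 2)² dz = -17/(z - 2). Sum: 6 ln|(z - 2)| - 17/(z - 2) + C


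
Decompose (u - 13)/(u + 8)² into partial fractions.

(u - 13) = A(u + 8) + B. At u = -8: B = 1·(-8) - 13 = -21. Coeff of u: A = 1
Result: 1/(u + 8) - 21/(u + 8)²


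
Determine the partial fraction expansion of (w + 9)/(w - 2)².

(w + 9) = α(w - 2) + β. At w = 2: β = 1·2 + 9 = 11. Coeff of w: α = 1
Result: 1/(w - 2) + 11/(w - 2)²


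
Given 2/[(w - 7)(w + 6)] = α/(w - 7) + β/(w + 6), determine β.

Cover-up at w = -6: β = 2/(-6 - 7) = -2/13


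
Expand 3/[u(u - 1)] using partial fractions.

3/u(u - 1) = A/u + B/(u - 1). A = 3/(0 - 1) = -3, B = 3/(1 - 0) = 3
Result: -3/u + 3/(u - 1)


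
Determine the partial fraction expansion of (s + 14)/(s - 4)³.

(s + 14) = P(s - 4)² + Q(s - 4) + R. At s = 4: R = 1·4 + 14 = 18. Coefficients: P = 0, Q = 1
Result: 1/(s - 4)² + 18/(s - 4)³


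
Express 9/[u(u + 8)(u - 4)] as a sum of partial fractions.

Using cover-up method: P = -9/32, Q = 3/32, R = 3/16
Result: (-9/32)/u + (3/32)/(u + 8) + (3/16)/(u - 4)


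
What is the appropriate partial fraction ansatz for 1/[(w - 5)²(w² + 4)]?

Repeated linear + quadratic: P/(w - 5) + Q/(w - 5)² + (Rw + S)/(w² + 4)


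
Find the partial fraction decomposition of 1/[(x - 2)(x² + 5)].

Cover-up at x = 2: A = 1/(2² + 5) = 1/9. Then B = -A = -1/9, C = -A·(0 + 2) = -2/9
Result: (1/9)/(x - 2) - ((1/9)x + 2/9)/(x² + 5)


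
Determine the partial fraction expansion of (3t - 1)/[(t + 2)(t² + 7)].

At t=-2: α = (3·(-2) - 1)/((-2)² + 7) = -7/11. β = -α = 7/11, γ = 3 - (-2)·α = 19/11
Result: (-7/11)/(t + 2) + ((7/11)t + 19/11)/(t² + 7)


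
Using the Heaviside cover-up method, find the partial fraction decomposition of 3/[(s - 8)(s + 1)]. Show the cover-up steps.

Cover (s - 8): set s=8, get A = 3/(8 + 1) = 1/3. Cover (s + 1): set s=-1, get B = 3/(-1 - 8) = -1/3.
Result: (1/3)/(s - 8) - (1/3)/(s + 1)


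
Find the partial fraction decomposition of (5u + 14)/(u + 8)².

(5u + 14) = α(u + 8) + β. At u = -8: β = 5·(-8) + 14 = -26. Coeff of u: α = 5
Result: 5/(u + 8) - 26/(u + 8)²


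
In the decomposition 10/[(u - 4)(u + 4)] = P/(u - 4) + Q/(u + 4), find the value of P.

Cover-up at u = 4: P = 10/(4 + 4) = 10/8 = 5/4


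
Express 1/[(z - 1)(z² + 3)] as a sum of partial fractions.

Cover-up at z = 1: P = 1/(1² + 3) = 1/4. Then Q = -P = -1/4, R = -P·(0 + 1) = -1/4
Result: (1/4)/(z - 1) - ((1/4)z + 1/4)/(z² + 3)


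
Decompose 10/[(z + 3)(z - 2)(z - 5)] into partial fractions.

Using cover-up method: α = 1/4, β = -2/3, γ = 5/12
Result: (1/4)/(z + 3) - (2/3)/(z - 2) + (5/12)/(z - 5)


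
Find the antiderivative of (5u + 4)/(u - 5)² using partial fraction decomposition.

Decompose: A = 5, B = 5·5 + 4 = 29, so (5u + 4)/(u - 5)² = 5/(u - 5) + 29/(u - 5)². Integrate: ∫ A/(u - 5) du = 5 ln|(u - 5)|; ∫ B/(u - 5)² du = -29/(u - 5). Sum: 5 ln|(u - 5)| - 29/(u - 5) + C


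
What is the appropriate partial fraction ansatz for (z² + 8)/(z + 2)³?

Repeated linear factor (power 3): α/(z + 2) + β/(z + 2)² + γ/(z + 2)³


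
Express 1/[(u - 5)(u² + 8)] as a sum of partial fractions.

Cover-up at u = 5: P = 1/(5² + 8) = 1/33. Then Q = -P = -1/33, R = -P·(0 + 5) = -5/33
Result: (1/33)/(u - 5) - ((1/33)u + 5/33)/(u² + 8)


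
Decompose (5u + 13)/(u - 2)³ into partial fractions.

(5u + 13) = P(u - 2)² + Q(u - 2) + R. At u = 2: R = 5·2 + 13 = 23. Coefficients: P = 0, Q = 5
Result: 5/(u - 2)² + 23/(u - 2)³


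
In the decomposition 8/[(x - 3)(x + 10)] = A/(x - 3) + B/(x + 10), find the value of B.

Cover-up at x = -10: B = 8/(-10 - 3) = -8/13


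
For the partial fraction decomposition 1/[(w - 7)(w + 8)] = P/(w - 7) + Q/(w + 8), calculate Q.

Cover-up at w = -8: Q = 1/(-8 - 7) = -1/15


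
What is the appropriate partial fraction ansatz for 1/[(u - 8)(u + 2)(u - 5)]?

Three distinct linear factors: α/(u - 8) + β/(u + 2) + γ/(u - 5)


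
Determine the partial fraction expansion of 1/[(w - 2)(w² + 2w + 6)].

Cover-up at w = 2: P = 1/(2² + 2·2 + 6) = 1/14. Then Q = -P = -1/14, R = -P·(2 + 2) = -2/7
Result: (1/14)/(w - 2) - ((1/14)w + 2/7)/(w² + 2w + 6)


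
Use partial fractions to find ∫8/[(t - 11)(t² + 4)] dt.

Cover-up at t=11: α = 8/(11²+4) = 8/125. Coeff matching: β = -8/125, γ = -88/125. Decomposition: (8/125)/(t - 11) - ((8/125)t + 88/125)/(t² + 4). Integrate: linear → ln, quadratic → (1/2)ln + arctan: (8/125) ln|(t - 11)| - (4/125) ln(t² + 4) - (44/125) arctan(t/2) + C


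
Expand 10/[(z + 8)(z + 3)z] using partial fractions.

Using cover-up method: A = 1/4, B = -2/3, C = 5/12
Result: (1/4)/(z + 8) - (2/3)/(z + 3) + (5/12)/z


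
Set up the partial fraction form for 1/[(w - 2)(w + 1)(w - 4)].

Three distinct linear factors: P/(w - 2) + Q/(w + 1) + R/(w - 4)


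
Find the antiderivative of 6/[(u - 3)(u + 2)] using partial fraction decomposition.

Decompose: 6/[(u - 3)(u + 2)] = (6/5)/(u - 3) - (6/5)/(u + 2). Integrate each term: (6/5) ln|(u - 3)| - (6/5) ln|(u + 2)| + C


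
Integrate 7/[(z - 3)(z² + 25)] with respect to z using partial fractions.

Cover-up at z=3: α = 7/(3²+25) = 7/34. Coeff matching: β = -7/34, γ = -21/34. Decomposition: (7/34)/(z - 3) - ((7/34)z + 21/34)/(z² + 25). Integrate: linear → ln, quadratic → (1/2)ln + arctan: (7/34) ln|(z - 3)| - (7/68) ln(z² + 25) - (21/170) arctan(z/5) + C


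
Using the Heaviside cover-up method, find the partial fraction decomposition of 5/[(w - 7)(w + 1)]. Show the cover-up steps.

Cover (w - 7): set w=7, get α = 5/(7 + 1) = 5/8. Cover (w + 1): set w=-1, get β = 5/(-1 - 7) = -5/8.
Result: (5/8)/(w - 7) - (5/8)/(w + 1)


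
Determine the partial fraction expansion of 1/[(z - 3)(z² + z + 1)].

Cover-up at z = 3: A = 1/(3² + 1·3 + 1) = 1/13. Then B = -A = -1/13, C = -A·(1 + 3) = -4/13
Result: (1/13)/(z - 3) - ((1/13)z + 4/13)/(z² + z + 1)


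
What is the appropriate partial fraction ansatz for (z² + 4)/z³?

Repeated linear factor (power 3): P/z + Q/z² + R/z³


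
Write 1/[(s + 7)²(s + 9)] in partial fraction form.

Cover-up at s=-9: γ = 1/(-9 + 7)² = 1/4. Cover-up at s=-7: β = 1/(-7 + 9) = 1/2. Comparing s² coeff: α = -γ = -1/4
Result: (-1/4)/(s + 7) + (1/2)/(s + 7)² + (1/4)/(s + 9)


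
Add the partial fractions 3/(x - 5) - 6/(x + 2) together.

Common denominator (x - 5)(x + 2). Numerator: 3(x + 2) - 6(x - 5) = (3x + 6) - (6x - 30) = -3x + 36
Result: (-3x + 36)/[(x - 5)(x + 2)]


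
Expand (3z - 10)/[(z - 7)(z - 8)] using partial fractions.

At z=7: A = (3·7 - 10)/(7 - 8) = -11. At z=8: B = (3·8 - 10)/(8 - 7) = 14
Result: -11/(z - 7) + 14/(z - 8)


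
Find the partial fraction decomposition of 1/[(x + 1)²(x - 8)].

Cover-up at x=8: γ = 1/(8 + 1)² = 1/81. Cover-up at x=-1: β = 1/(-1 - 8) = -1/9. Comparing x² coeff: α = -γ = -1/81
Result: (-1/81)/(x + 1) - (1/9)/(x + 1)² + (1/81)/(x - 8)


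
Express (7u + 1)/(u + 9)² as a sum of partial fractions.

(7u + 1) = A(u + 9) + B. At u = -9: B = 7·(-9) + 1 = -62. Coeff of u: A = 7
Result: 7/(u + 9) - 62/(u + 9)²


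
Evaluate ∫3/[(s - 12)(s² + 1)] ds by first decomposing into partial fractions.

Cover-up at s=12: α = 3/(12²+1) = 3/145. Coeff matching: β = -3/145, γ = -36/145. Decomposition: (3/145)/(s - 12) - ((3/145)s + 36/145)/(s² + 1). Integrate: linear → ln, quadratic → (1/2)ln + arctan: (3/145) ln|(s - 12)| - (3/290) ln(s² + 1) - (36/145) arctan(s) + C


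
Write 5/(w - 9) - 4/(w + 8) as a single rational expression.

Common denominator (w - 9)(w + 8). Numerator: 5(w + 8) - 4(w - 9) = (5w + 40) - (4w - 36) = w + 76
Result: (w + 76)/[(w - 9)(w + 8)]


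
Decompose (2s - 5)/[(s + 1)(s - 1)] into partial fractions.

At s=-1: A = (2·(-1) - 5)/(-1 - 1) = 7/2. At s=1: B = (2·1 - 5)/(1 + 1) = -3/2
Result: (7/2)/(s + 1) - (3/2)/(s - 1)


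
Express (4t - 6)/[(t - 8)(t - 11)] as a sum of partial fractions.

At t=8: α = (4·8 - 6)/(8 - 11) = -26/3. At t=11: β = (4·11 - 6)/(11 - 8) = 38/3
Result: (-26/3)/(t - 8) + (38/3)/(t - 11)
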